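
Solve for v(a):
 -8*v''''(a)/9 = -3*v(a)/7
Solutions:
 v(a) = C1*exp(-3^(3/4)*686^(1/4)*a/14) + C2*exp(3^(3/4)*686^(1/4)*a/14) + C3*sin(3^(3/4)*686^(1/4)*a/14) + C4*cos(3^(3/4)*686^(1/4)*a/14)


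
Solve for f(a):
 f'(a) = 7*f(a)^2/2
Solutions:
 f(a) = -2/(C1 + 7*a)


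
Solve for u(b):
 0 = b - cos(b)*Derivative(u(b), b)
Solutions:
 u(b) = C1 + Integral(b/cos(b), b)


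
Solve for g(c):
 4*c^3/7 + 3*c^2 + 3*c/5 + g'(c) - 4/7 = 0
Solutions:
 g(c) = C1 - c^4/7 - c^3 - 3*c^2/10 + 4*c/7


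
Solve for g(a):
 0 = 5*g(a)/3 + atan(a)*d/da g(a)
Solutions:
 g(a) = C1*exp(-5*Integral(1/atan(a), a)/3)


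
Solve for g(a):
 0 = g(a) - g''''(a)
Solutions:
 g(a) = C1*exp(-a) + C2*exp(a) + C3*sin(a) + C4*cos(a)


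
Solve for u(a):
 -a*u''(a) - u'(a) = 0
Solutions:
 u(a) = C1 + C2*log(a)


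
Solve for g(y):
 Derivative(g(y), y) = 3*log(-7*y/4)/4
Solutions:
 g(y) = C1 + 3*y*log(-y)/4 + 3*y*(-2*log(2) - 1 + log(7))/4


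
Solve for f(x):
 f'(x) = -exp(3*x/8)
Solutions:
 f(x) = C1 - 8*exp(3*x/8)/3


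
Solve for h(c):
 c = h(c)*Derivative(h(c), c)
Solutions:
 h(c) = -sqrt(C1 + c^2)
 h(c) = sqrt(C1 + c^2)


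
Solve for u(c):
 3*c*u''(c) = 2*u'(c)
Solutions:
 u(c) = C1 + C2*c^(5/3)


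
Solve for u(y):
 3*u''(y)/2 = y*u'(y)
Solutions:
 u(y) = C1 + C2*erfi(sqrt(3)*y/3)


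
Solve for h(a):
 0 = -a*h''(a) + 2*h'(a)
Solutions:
 h(a) = C1 + C2*a^3


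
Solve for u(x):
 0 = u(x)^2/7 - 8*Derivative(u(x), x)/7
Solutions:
 u(x) = -8/(C1 + x)


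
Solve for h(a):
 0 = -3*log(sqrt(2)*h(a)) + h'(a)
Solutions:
 -2*Integral(1/(2*log(_y) + log(2)), (_y, h(a)))/3 = C1 - a


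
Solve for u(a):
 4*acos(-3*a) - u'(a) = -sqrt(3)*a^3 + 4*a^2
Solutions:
 u(a) = C1 + sqrt(3)*a^4/4 - 4*a^3/3 + 4*a*acos(-3*a) + 4*sqrt(1 - 9*a^2)/3


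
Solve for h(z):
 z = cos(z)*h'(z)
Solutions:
 h(z) = C1 + Integral(z/cos(z), z)


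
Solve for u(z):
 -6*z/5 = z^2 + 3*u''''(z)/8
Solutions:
 u(z) = C1 + C2*z + C3*z^2 + C4*z^3 - z^6/135 - 2*z^5/75


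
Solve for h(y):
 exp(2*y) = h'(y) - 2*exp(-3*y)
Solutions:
 h(y) = C1 + exp(2*y)/2 - 2*exp(-3*y)/3


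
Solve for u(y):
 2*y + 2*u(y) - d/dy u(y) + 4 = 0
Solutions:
 u(y) = C1*exp(2*y) - y - 5/2


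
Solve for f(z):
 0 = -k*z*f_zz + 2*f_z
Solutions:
 f(z) = C1 + z^(((re(k) + 2)*re(k) + im(k)^2)/(re(k)^2 + im(k)^2))*(C2*sin(2*log(z)*Abs(im(k))/(re(k)^2 + im(k)^2)) + C3*cos(2*log(z)*im(k)/(re(k)^2 + im(k)^2)))


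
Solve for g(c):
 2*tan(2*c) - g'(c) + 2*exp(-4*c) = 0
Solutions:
 g(c) = C1 + log(tan(2*c)^2 + 1)/2 - exp(-4*c)/2


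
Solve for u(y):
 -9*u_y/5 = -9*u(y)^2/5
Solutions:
 u(y) = -1/(C1 + y)


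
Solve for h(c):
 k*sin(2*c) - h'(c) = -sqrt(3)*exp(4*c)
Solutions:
 h(c) = C1 - k*cos(2*c)/2 + sqrt(3)*exp(4*c)/4


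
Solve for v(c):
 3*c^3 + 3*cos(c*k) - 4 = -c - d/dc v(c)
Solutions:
 v(c) = C1 - 3*c^4/4 - c^2/2 + 4*c - 3*sin(c*k)/k


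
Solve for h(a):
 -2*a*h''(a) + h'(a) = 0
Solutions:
 h(a) = C1 + C2*a^(3/2)


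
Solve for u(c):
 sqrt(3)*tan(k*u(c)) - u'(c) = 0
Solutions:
 u(c) = Piecewise((-asin(exp(C1*k + sqrt(3)*c*k))/k + pi/k, Ne(k, 0)), (nan, True))
 u(c) = Piecewise((asin(exp(C1*k + sqrt(3)*c*k))/k, Ne(k, 0)), (nan, True))


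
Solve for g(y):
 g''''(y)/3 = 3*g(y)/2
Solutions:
 g(y) = C1*exp(-2^(3/4)*sqrt(3)*y/2) + C2*exp(2^(3/4)*sqrt(3)*y/2) + C3*sin(2^(3/4)*sqrt(3)*y/2) + C4*cos(2^(3/4)*sqrt(3)*y/2)


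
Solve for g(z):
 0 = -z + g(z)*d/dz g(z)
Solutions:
 g(z) = -sqrt(C1 + z^2)
 g(z) = sqrt(C1 + z^2)


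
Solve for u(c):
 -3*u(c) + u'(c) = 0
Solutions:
 u(c) = C1*exp(3*c)


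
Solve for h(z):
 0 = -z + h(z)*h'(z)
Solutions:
 h(z) = -sqrt(C1 + z^2)
 h(z) = sqrt(C1 + z^2)


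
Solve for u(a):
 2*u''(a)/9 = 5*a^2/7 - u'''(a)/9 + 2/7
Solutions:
 u(a) = C1 + C2*a + C3*exp(-2*a) + 15*a^4/56 - 15*a^3/28 + 81*a^2/56


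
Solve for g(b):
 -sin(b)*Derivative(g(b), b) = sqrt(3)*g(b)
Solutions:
 g(b) = C1*(cos(b) + 1)^(sqrt(3)/2)/(cos(b) - 1)^(sqrt(3)/2)


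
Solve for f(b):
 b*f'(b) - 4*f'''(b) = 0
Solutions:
 f(b) = C1 + Integral(C2*airyai(2^(1/3)*b/2) + C3*airybi(2^(1/3)*b/2), b)


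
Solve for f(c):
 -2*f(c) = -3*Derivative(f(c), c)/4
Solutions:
 f(c) = C1*exp(8*c/3)


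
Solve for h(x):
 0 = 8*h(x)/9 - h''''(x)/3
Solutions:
 h(x) = C1*exp(-6^(3/4)*x/3) + C2*exp(6^(3/4)*x/3) + C3*sin(6^(3/4)*x/3) + C4*cos(6^(3/4)*x/3)


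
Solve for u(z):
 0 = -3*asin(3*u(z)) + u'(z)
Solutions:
 Integral(1/asin(3*_y), (_y, u(z))) = C1 + 3*z


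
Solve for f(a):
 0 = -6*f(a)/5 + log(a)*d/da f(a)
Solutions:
 f(a) = C1*exp(6*li(a)/5)


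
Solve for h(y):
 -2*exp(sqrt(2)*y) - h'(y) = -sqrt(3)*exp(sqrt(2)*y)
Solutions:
 h(y) = C1 - sqrt(2)*exp(sqrt(2)*y) + sqrt(6)*exp(sqrt(2)*y)/2


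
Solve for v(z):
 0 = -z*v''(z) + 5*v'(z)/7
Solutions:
 v(z) = C1 + C2*z^(12/7)


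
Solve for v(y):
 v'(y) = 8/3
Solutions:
 v(y) = C1 + 8*y/3


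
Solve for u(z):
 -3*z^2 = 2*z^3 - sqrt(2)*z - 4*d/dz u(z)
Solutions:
 u(z) = C1 + z^4/8 + z^3/4 - sqrt(2)*z^2/8


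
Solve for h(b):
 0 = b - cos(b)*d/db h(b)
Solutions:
 h(b) = C1 + Integral(b/cos(b), b)


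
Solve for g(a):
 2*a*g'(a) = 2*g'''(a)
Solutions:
 g(a) = C1 + Integral(C2*airyai(a) + C3*airybi(a), a)


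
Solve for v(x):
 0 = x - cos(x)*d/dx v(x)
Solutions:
 v(x) = C1 + Integral(x/cos(x), x)


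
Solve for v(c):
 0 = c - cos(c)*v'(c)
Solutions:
 v(c) = C1 + Integral(c/cos(c), c)


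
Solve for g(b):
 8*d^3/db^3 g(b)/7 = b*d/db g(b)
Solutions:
 g(b) = C1 + Integral(C2*airyai(7^(1/3)*b/2) + C3*airybi(7^(1/3)*b/2), b)


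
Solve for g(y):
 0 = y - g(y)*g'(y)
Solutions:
 g(y) = -sqrt(C1 + y^2)
 g(y) = sqrt(C1 + y^2)


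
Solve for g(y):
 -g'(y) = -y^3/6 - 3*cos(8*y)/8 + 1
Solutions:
 g(y) = C1 + y^4/24 - y + 3*sin(8*y)/64


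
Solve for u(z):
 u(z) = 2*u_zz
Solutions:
 u(z) = C1*exp(-sqrt(2)*z/2) + C2*exp(sqrt(2)*z/2)


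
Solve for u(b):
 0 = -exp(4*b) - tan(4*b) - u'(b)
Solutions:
 u(b) = C1 - exp(4*b)/4 + log(cos(4*b))/4


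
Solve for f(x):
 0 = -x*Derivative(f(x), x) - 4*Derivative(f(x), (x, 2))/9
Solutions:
 f(x) = C1 + C2*erf(3*sqrt(2)*x/4)


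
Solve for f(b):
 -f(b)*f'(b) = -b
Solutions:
 f(b) = -sqrt(C1 + b^2)
 f(b) = sqrt(C1 + b^2)


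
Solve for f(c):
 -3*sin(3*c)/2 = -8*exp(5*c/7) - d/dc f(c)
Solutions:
 f(c) = C1 - 56*exp(5*c/7)/5 - cos(3*c)/2


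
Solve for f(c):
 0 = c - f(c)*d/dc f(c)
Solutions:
 f(c) = -sqrt(C1 + c^2)
 f(c) = sqrt(C1 + c^2)


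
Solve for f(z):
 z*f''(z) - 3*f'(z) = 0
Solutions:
 f(z) = C1 + C2*z^4


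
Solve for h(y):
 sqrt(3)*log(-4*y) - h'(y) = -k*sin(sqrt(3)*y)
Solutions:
 h(y) = C1 - sqrt(3)*k*cos(sqrt(3)*y)/3 + sqrt(3)*y*(log(-y) - 1) + 2*sqrt(3)*y*log(2)


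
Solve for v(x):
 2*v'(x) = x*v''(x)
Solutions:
 v(x) = C1 + C2*x^3


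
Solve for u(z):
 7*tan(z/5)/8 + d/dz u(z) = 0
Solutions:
 u(z) = C1 + 35*log(cos(z/5))/8


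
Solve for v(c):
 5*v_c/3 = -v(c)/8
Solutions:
 v(c) = C1*exp(-3*c/40)


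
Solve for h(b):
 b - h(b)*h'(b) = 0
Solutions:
 h(b) = -sqrt(C1 + b^2)
 h(b) = sqrt(C1 + b^2)


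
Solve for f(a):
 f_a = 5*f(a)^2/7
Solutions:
 f(a) = -7/(C1 + 5*a)


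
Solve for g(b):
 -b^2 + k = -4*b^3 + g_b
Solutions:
 g(b) = C1 + b^4 - b^3/3 + b*k


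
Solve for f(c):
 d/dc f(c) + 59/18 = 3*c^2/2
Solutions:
 f(c) = C1 + c^3/2 - 59*c/18


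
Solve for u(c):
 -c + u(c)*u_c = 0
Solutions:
 u(c) = -sqrt(C1 + c^2)
 u(c) = sqrt(C1 + c^2)


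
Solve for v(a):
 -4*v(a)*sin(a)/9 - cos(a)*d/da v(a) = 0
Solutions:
 v(a) = C1*cos(a)^(4/9)


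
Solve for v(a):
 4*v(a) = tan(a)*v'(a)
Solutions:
 v(a) = C1*sin(a)^4


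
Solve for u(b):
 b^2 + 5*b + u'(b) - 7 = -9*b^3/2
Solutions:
 u(b) = C1 - 9*b^4/8 - b^3/3 - 5*b^2/2 + 7*b


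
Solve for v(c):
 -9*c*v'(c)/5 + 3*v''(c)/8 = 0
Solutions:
 v(c) = C1 + C2*erfi(2*sqrt(15)*c/5)


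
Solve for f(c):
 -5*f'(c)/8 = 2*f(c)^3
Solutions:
 f(c) = -sqrt(10)*sqrt(-1/(C1 - 16*c))/2
 f(c) = sqrt(10)*sqrt(-1/(C1 - 16*c))/2


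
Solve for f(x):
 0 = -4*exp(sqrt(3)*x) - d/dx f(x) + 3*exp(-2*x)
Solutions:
 f(x) = C1 - 4*sqrt(3)*exp(sqrt(3)*x)/3 - 3*exp(-2*x)/2


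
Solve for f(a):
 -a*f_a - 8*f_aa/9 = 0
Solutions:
 f(a) = C1 + C2*erf(3*a/4)


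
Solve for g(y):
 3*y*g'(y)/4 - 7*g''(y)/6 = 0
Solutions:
 g(y) = C1 + C2*erfi(3*sqrt(7)*y/14)


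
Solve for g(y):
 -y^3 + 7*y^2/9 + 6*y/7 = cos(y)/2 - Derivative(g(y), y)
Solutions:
 g(y) = C1 + y^4/4 - 7*y^3/27 - 3*y^2/7 + sin(y)/2


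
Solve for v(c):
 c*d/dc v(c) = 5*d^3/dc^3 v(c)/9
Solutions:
 v(c) = C1 + Integral(C2*airyai(15^(2/3)*c/5) + C3*airybi(15^(2/3)*c/5), c)


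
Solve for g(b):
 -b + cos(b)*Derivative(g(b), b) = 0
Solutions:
 g(b) = C1 + Integral(b/cos(b), b)


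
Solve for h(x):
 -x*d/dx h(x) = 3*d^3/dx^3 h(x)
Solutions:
 h(x) = C1 + Integral(C2*airyai(-3^(2/3)*x/3) + C3*airybi(-3^(2/3)*x/3), x)


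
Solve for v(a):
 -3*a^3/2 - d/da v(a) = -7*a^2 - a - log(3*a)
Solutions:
 v(a) = C1 - 3*a^4/8 + 7*a^3/3 + a^2/2 + a*log(a) - a + a*log(3)


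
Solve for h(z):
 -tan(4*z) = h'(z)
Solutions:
 h(z) = C1 + log(cos(4*z))/4


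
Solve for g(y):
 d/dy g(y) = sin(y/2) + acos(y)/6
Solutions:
 g(y) = C1 + y*acos(y)/6 - sqrt(1 - y^2)/6 - 2*cos(y/2)


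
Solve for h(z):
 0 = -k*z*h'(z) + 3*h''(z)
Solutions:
 h(z) = Piecewise((-sqrt(6)*sqrt(pi)*C1*erf(sqrt(6)*z*sqrt(-k)/6)/(2*sqrt(-k)) - C2, (k > 0) | (k < 0)), (-C1*z - C2, True))


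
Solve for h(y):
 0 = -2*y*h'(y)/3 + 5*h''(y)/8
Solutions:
 h(y) = C1 + C2*erfi(2*sqrt(30)*y/15)


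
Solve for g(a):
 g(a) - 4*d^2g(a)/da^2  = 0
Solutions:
 g(a) = C1*exp(-a/2) + C2*exp(a/2)


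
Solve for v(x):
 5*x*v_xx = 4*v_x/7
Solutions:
 v(x) = C1 + C2*x^(39/35)


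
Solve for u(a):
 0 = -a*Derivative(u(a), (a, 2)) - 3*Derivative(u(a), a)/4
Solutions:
 u(a) = C1 + C2*a^(1/4)


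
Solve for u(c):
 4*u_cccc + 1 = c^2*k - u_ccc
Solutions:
 u(c) = C1 + C2*c + C3*c^2 + C4*exp(-c/4) + c^5*k/60 - c^4*k/3 + c^3*(32*k - 1)/6


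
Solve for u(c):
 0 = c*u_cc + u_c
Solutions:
 u(c) = C1 + C2*log(c)


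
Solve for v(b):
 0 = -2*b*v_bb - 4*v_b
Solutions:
 v(b) = C1 + C2/b


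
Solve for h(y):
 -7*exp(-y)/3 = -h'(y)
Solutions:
 h(y) = C1 - 7*exp(-y)/3


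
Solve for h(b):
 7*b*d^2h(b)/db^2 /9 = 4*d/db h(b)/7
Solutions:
 h(b) = C1 + C2*b^(85/49)


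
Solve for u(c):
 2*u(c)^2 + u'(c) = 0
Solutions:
 u(c) = 1/(C1 + 2*c)


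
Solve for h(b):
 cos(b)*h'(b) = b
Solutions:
 h(b) = C1 + Integral(b/cos(b), b)


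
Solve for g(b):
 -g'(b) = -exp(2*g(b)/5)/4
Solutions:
 g(b) = 5*log(-sqrt(-1/(C1 + b))) + 5*log(10)/2
 g(b) = 5*log(-1/(C1 + b))/2 + 5*log(10)/2


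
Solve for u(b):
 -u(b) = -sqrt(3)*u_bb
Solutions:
 u(b) = C1*exp(-3^(3/4)*b/3) + C2*exp(3^(3/4)*b/3)


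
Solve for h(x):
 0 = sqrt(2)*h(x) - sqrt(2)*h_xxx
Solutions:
 h(x) = C3*exp(x) + (C1*sin(sqrt(3)*x/2) + C2*cos(sqrt(3)*x/2))*exp(-x/2)


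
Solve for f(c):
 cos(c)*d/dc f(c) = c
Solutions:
 f(c) = C1 + Integral(c/cos(c), c)


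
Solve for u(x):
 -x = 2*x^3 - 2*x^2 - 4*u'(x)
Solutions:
 u(x) = C1 + x^4/8 - x^3/6 + x^2/8


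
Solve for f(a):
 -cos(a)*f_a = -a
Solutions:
 f(a) = C1 + Integral(a/cos(a), a)


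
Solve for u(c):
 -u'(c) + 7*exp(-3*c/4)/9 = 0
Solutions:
 u(c) = C1 - 28*exp(-3*c/4)/27


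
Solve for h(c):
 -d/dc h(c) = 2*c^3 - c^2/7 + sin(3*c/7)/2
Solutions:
 h(c) = C1 - c^4/2 + c^3/21 + 7*cos(3*c/7)/6


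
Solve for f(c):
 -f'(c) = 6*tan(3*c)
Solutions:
 f(c) = C1 + 2*log(cos(3*c))


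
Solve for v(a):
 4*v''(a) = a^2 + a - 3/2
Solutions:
 v(a) = C1 + C2*a + a^4/48 + a^3/24 - 3*a^2/16


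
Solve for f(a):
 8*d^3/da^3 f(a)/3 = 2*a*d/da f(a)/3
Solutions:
 f(a) = C1 + Integral(C2*airyai(2^(1/3)*a/2) + C3*airybi(2^(1/3)*a/2), a)


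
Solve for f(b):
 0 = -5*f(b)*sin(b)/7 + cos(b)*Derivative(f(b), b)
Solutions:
 f(b) = C1/cos(b)^(5/7)


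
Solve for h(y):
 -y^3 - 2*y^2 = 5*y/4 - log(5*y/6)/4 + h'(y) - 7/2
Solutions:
 h(y) = C1 - y^4/4 - 2*y^3/3 - 5*y^2/8 + y*log(y)/4 - y*log(6)/4 + y*log(5)/4 + 13*y/4


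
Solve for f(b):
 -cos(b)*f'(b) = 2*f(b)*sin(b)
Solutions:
 f(b) = C1*cos(b)^2


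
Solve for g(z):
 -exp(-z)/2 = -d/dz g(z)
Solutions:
 g(z) = C1 - exp(-z)/2


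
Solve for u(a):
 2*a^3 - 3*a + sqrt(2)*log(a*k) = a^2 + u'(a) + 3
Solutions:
 u(a) = C1 + a^4/2 - a^3/3 - 3*a^2/2 + sqrt(2)*a*log(a*k) + a*(-3 - sqrt(2))


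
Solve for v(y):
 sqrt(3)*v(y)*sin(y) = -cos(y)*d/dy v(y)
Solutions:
 v(y) = C1*cos(y)^(sqrt(3))


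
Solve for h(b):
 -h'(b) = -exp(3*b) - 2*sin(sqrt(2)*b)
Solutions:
 h(b) = C1 + exp(3*b)/3 - sqrt(2)*cos(sqrt(2)*b)


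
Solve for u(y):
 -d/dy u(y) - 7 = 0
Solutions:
 u(y) = C1 - 7*y


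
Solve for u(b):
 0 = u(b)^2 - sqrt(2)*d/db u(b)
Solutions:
 u(b) = -2/(C1 + sqrt(2)*b)


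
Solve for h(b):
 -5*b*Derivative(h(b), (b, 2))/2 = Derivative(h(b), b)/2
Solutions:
 h(b) = C1 + C2*b^(4/5)


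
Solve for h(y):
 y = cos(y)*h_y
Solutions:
 h(y) = C1 + Integral(y/cos(y), y)


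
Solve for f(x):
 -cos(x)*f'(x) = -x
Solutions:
 f(x) = C1 + Integral(x/cos(x), x)


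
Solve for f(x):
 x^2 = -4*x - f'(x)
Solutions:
 f(x) = C1 - x^3/3 - 2*x^2


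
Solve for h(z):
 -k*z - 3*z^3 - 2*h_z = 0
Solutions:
 h(z) = C1 - k*z^2/4 - 3*z^4/8


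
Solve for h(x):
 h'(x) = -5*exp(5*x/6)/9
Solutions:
 h(x) = C1 - 2*exp(5*x/6)/3


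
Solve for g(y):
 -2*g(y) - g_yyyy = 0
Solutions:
 g(y) = (C1*sin(2^(3/4)*y/2) + C2*cos(2^(3/4)*y/2))*exp(-2^(3/4)*y/2) + (C3*sin(2^(3/4)*y/2) + C4*cos(2^(3/4)*y/2))*exp(2^(3/4)*y/2)


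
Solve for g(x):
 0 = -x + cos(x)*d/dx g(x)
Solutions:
 g(x) = C1 + Integral(x/cos(x), x)


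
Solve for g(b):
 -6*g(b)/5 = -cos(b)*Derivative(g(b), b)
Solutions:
 g(b) = C1*(sin(b) + 1)^(3/5)/(sin(b) - 1)^(3/5)


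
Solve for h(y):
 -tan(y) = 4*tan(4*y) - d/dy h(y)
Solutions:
 h(y) = C1 - log(cos(y)) - log(cos(4*y))


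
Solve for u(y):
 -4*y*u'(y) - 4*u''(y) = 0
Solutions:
 u(y) = C1 + C2*erf(sqrt(2)*y/2)


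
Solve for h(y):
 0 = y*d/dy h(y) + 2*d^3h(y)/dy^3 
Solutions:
 h(y) = C1 + Integral(C2*airyai(-2^(2/3)*y/2) + C3*airybi(-2^(2/3)*y/2), y)


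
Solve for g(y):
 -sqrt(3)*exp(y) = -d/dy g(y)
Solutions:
 g(y) = C1 + sqrt(3)*exp(y)


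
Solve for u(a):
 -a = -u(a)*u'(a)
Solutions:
 u(a) = -sqrt(C1 + a^2)
 u(a) = sqrt(C1 + a^2)


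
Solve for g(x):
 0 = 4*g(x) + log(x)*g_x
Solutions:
 g(x) = C1*exp(-4*li(x))


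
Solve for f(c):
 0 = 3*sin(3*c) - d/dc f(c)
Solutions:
 f(c) = C1 - cos(3*c)


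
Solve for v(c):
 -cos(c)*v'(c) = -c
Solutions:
 v(c) = C1 + Integral(c/cos(c), c)


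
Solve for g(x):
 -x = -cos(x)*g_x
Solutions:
 g(x) = C1 + Integral(x/cos(x), x)


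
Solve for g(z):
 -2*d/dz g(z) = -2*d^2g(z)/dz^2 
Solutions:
 g(z) = C1 + C2*exp(z)


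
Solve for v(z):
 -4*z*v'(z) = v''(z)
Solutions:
 v(z) = C1 + C2*erf(sqrt(2)*z)


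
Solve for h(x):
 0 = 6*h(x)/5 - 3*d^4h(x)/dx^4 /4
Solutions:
 h(x) = C1*exp(-10^(3/4)*x/5) + C2*exp(10^(3/4)*x/5) + C3*sin(10^(3/4)*x/5) + C4*cos(10^(3/4)*x/5)


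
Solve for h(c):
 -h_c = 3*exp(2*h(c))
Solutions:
 h(c) = log(-sqrt(-1/(C1 - 3*c))) - log(2)/2
 h(c) = log(-1/(C1 - 3*c))/2 - log(2)/2


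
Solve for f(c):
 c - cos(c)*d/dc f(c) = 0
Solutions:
 f(c) = C1 + Integral(c/cos(c), c)


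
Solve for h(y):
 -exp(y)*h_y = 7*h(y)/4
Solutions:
 h(y) = C1*exp(7*exp(-y)/4)


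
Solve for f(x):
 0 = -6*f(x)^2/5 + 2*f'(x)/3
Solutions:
 f(x) = -5/(C1 + 9*x)


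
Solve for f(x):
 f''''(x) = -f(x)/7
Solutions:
 f(x) = (C1*sin(sqrt(2)*7^(3/4)*x/14) + C2*cos(sqrt(2)*7^(3/4)*x/14))*exp(-sqrt(2)*7^(3/4)*x/14) + (C3*sin(sqrt(2)*7^(3/4)*x/14) + C4*cos(sqrt(2)*7^(3/4)*x/14))*exp(sqrt(2)*7^(3/4)*x/14)


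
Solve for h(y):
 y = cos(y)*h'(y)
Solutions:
 h(y) = C1 + Integral(y/cos(y), y)


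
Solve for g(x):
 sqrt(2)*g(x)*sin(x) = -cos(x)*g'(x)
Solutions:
 g(x) = C1*cos(x)^(sqrt(2))


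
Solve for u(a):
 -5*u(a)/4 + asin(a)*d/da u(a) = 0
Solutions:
 u(a) = C1*exp(5*Integral(1/asin(a), a)/4)


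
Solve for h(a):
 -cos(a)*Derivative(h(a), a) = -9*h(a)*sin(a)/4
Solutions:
 h(a) = C1/cos(a)^(9/4)


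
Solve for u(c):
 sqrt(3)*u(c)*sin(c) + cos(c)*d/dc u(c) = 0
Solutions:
 u(c) = C1*cos(c)^(sqrt(3))


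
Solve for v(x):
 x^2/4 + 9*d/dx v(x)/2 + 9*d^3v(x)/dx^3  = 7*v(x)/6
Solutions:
 v(x) = C1*exp(2^(1/3)*x*(-(7 + sqrt(103))^(1/3) + 3*2^(1/3)/(7 + sqrt(103))^(1/3))/12)*sin(2^(1/3)*sqrt(3)*x*(3*2^(1/3)/(7 + sqrt(103))^(1/3) + (7 + sqrt(103))^(1/3))/12) + C2*exp(2^(1/3)*x*(-(7 + sqrt(103))^(1/3) + 3*2^(1/3)/(7 + sqrt(103))^(1/3))/12)*cos(2^(1/3)*sqrt(3)*x*(3*2^(1/3)/(7 + sqrt(103))^(1/3) + (7 + sqrt(103))^(1/3))/12) + C3*exp(-2^(1/3)*x*(-(7 + sqrt(103))^(1/3) + 3*2^(1/3)/(7 + sqrt(103))^(1/3))/6) + 3*x^2/14 + 81*x/49 + 2187/343


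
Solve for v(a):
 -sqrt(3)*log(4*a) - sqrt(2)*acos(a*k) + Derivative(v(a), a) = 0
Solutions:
 v(a) = C1 + sqrt(3)*a*(log(a) - 1) + 2*sqrt(3)*a*log(2) + sqrt(2)*Piecewise((a*acos(a*k) - sqrt(-a^2*k^2 + 1)/k, Ne(k, 0)), (pi*a/2, True))


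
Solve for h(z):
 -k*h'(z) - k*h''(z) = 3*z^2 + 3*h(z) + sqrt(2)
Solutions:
 h(z) = C1*exp(z*(-1 + sqrt(k*(k - 12))/k)/2) + C2*exp(-z*(1 + sqrt(k*(k - 12))/k)/2) - 2*k^2/9 + 2*k*z/3 + 2*k/3 - z^2 - sqrt(2)/3


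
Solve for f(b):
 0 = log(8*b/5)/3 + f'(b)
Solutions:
 f(b) = C1 - b*log(b)/3 - b*log(2) + b/3 + b*log(5)/3


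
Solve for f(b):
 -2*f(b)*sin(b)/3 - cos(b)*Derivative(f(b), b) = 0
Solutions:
 f(b) = C1*cos(b)^(2/3)


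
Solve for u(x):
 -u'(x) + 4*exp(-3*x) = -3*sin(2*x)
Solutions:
 u(x) = C1 - 3*cos(2*x)/2 - 4*exp(-3*x)/3


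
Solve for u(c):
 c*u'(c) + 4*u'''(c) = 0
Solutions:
 u(c) = C1 + Integral(C2*airyai(-2^(1/3)*c/2) + C3*airybi(-2^(1/3)*c/2), c)


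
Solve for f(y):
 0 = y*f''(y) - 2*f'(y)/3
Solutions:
 f(y) = C1 + C2*y^(5/3)


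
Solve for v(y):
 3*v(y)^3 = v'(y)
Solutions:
 v(y) = -sqrt(2)*sqrt(-1/(C1 + 3*y))/2
 v(y) = sqrt(2)*sqrt(-1/(C1 + 3*y))/2


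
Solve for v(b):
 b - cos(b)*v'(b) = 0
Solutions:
 v(b) = C1 + Integral(b/cos(b), b)


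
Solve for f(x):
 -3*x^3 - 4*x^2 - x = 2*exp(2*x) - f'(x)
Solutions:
 f(x) = C1 + 3*x^4/4 + 4*x^3/3 + x^2/2 + exp(2*x)


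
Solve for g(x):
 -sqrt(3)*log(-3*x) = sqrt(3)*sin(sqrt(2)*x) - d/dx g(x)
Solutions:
 g(x) = C1 + sqrt(3)*x*(log(-x) - 1) + sqrt(3)*x*log(3) - sqrt(6)*cos(sqrt(2)*x)/2


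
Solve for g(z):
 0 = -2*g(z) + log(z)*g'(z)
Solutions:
 g(z) = C1*exp(2*li(z))


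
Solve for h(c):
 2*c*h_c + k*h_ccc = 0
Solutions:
 h(c) = C1 + Integral(C2*airyai(2^(1/3)*c*(-1/k)^(1/3)) + C3*airybi(2^(1/3)*c*(-1/k)^(1/3)), c)


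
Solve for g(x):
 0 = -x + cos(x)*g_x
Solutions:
 g(x) = C1 + Integral(x/cos(x), x)


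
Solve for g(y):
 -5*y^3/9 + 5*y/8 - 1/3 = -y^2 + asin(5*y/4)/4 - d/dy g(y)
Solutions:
 g(y) = C1 + 5*y^4/36 - y^3/3 - 5*y^2/16 + y*asin(5*y/4)/4 + y/3 + sqrt(16 - 25*y^2)/20


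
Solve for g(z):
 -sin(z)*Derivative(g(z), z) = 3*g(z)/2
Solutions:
 g(z) = C1*(cos(z) + 1)^(3/4)/(cos(z) - 1)^(3/4)


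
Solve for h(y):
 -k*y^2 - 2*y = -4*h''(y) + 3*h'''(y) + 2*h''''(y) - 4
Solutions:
 h(y) = C1 + C2*y + C3*exp(y*(-3 + sqrt(41))/4) + C4*exp(-y*(3 + sqrt(41))/4) + k*y^4/48 + y^3*(3*k + 4)/48 + y^2*(17*k - 20)/64


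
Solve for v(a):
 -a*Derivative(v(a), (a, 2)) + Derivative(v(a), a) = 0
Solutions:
 v(a) = C1 + C2*a^2


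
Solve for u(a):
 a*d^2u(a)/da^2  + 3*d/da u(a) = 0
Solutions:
 u(a) = C1 + C2/a^2


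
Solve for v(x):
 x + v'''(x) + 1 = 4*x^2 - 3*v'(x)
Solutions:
 v(x) = C1 + C2*sin(sqrt(3)*x) + C3*cos(sqrt(3)*x) + 4*x^3/9 - x^2/6 - 11*x/9


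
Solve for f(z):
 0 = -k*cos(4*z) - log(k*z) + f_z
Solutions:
 f(z) = C1 + k*sin(4*z)/4 + z*log(k*z) - z


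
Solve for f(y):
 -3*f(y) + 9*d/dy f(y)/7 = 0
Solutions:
 f(y) = C1*exp(7*y/3)


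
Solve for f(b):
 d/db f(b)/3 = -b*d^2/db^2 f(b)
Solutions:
 f(b) = C1 + C2*b^(2/3)


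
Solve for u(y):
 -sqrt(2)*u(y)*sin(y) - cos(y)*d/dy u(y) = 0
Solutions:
 u(y) = C1*cos(y)^(sqrt(2))


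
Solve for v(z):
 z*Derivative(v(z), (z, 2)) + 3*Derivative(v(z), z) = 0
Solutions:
 v(z) = C1 + C2/z^2


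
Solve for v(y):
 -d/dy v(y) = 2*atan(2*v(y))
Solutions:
 Integral(1/atan(2*_y), (_y, v(y))) = C1 - 2*y


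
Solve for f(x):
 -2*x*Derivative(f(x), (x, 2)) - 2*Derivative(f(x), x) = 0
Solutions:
 f(x) = C1 + C2*log(x)


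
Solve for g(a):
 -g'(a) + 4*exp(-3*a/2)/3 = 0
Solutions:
 g(a) = C1 - 8*exp(-3*a/2)/9


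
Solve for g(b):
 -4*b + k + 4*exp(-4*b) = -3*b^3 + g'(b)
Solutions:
 g(b) = C1 + 3*b^4/4 - 2*b^2 + b*k - exp(-4*b)


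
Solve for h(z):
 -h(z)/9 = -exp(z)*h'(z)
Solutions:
 h(z) = C1*exp(-exp(-z)/9)


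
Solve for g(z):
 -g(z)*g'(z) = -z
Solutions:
 g(z) = -sqrt(C1 + z^2)
 g(z) = sqrt(C1 + z^2)


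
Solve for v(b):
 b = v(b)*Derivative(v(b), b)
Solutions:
 v(b) = -sqrt(C1 + b^2)
 v(b) = sqrt(C1 + b^2)


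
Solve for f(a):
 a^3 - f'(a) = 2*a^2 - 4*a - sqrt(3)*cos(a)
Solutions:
 f(a) = C1 + a^4/4 - 2*a^3/3 + 2*a^2 + sqrt(3)*sin(a)


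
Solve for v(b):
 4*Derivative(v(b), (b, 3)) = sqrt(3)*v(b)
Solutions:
 v(b) = C3*exp(2^(1/3)*3^(1/6)*b/2) + (C1*sin(2^(1/3)*3^(2/3)*b/4) + C2*cos(2^(1/3)*3^(2/3)*b/4))*exp(-2^(1/3)*3^(1/6)*b/4)


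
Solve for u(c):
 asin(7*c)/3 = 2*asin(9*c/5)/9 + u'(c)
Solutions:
 u(c) = C1 - 2*c*asin(9*c/5)/9 + c*asin(7*c)/3 + sqrt(1 - 49*c^2)/21 - 2*sqrt(25 - 81*c^2)/81


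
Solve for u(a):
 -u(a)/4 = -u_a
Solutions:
 u(a) = C1*exp(a/4)


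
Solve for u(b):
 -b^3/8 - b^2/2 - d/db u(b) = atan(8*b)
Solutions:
 u(b) = C1 - b^4/32 - b^3/6 - b*atan(8*b) + log(64*b^2 + 1)/16


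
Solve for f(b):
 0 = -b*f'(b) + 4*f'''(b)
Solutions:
 f(b) = C1 + Integral(C2*airyai(2^(1/3)*b/2) + C3*airybi(2^(1/3)*b/2), b)


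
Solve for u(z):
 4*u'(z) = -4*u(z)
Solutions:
 u(z) = C1*exp(-z)


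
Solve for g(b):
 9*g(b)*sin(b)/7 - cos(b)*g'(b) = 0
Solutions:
 g(b) = C1/cos(b)^(9/7)


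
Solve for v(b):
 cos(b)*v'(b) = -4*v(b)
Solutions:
 v(b) = C1*(sin(b)^2 - 2*sin(b) + 1)/(sin(b)^2 + 2*sin(b) + 1)


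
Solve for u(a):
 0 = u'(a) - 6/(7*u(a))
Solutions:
 u(a) = -sqrt(C1 + 84*a)/7
 u(a) = sqrt(C1 + 84*a)/7


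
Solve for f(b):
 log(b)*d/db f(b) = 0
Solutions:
 f(b) = C1


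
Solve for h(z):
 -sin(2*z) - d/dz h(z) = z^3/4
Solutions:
 h(z) = C1 - z^4/16 + cos(2*z)/2


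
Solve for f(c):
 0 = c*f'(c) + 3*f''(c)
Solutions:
 f(c) = C1 + C2*erf(sqrt(6)*c/6)


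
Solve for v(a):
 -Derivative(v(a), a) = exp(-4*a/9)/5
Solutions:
 v(a) = C1 + 9*exp(-4*a/9)/20


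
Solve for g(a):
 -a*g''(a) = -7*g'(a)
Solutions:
 g(a) = C1 + C2*a^8


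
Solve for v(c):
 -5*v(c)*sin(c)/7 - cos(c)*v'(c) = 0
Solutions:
 v(c) = C1*cos(c)^(5/7)


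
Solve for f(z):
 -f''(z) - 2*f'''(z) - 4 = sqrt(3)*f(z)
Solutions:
 f(z) = C1*exp(z*(-2 + (1 + 54*sqrt(3) + sqrt(-1 + (1 + 54*sqrt(3))^2))^(-1/3) + (1 + 54*sqrt(3) + sqrt(-1 + (1 + 54*sqrt(3))^2))^(1/3))/12)*sin(sqrt(3)*z*(-(1 + 54*sqrt(3) + sqrt(-1 + (1 + 54*sqrt(3))^2))^(1/3) + (1 + 54*sqrt(3) + sqrt(-1 + (1 + 54*sqrt(3))^2))^(-1/3))/12) + C2*exp(z*(-2 + (1 + 54*sqrt(3) + sqrt(-1 + (1 + 54*sqrt(3))^2))^(-1/3) + (1 + 54*sqrt(3) + sqrt(-1 + (1 + 54*sqrt(3))^2))^(1/3))/12)*cos(sqrt(3)*z*(-(1 + 54*sqrt(3) + sqrt(-1 + (1 + 54*sqrt(3))^2))^(1/3) + (1 + 54*sqrt(3) + sqrt(-1 + (1 + 54*sqrt(3))^2))^(-1/3))/12) + C3*exp(-z*((1 + 54*sqrt(3) + sqrt(-1 + (1 + 54*sqrt(3))^2))^(-1/3) + 1 + (1 + 54*sqrt(3) + sqrt(-1 + (1 + 54*sqrt(3))^2))^(1/3))/6) - 4*sqrt(3)/3


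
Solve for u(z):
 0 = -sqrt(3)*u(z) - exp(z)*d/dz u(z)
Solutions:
 u(z) = C1*exp(sqrt(3)*exp(-z))


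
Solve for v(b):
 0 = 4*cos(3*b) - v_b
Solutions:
 v(b) = C1 + 4*sin(3*b)/3


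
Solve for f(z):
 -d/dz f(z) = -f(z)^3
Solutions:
 f(z) = -sqrt(2)*sqrt(-1/(C1 + z))/2
 f(z) = sqrt(2)*sqrt(-1/(C1 + z))/2


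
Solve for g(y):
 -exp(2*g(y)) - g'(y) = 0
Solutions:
 g(y) = log(-sqrt(-1/(C1 - y))) - log(2)/2
 g(y) = log(-1/(C1 - y))/2 - log(2)/2


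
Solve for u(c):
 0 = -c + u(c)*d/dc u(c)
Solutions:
 u(c) = -sqrt(C1 + c^2)
 u(c) = sqrt(C1 + c^2)


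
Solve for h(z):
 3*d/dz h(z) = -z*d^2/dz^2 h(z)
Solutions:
 h(z) = C1 + C2/z^2


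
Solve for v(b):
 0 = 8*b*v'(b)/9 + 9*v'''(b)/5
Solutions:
 v(b) = C1 + Integral(C2*airyai(-2*3^(2/3)*5^(1/3)*b/9) + C3*airybi(-2*3^(2/3)*5^(1/3)*b/9), b)


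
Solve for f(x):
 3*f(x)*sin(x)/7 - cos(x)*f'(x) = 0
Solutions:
 f(x) = C1/cos(x)^(3/7)


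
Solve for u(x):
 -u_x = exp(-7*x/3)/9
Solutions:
 u(x) = C1 + exp(-7*x/3)/21


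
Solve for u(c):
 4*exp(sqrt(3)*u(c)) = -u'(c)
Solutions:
 u(c) = sqrt(3)*(2*log(1/(C1 + 4*c)) - log(3))/6


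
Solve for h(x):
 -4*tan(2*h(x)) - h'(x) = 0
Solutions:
 h(x) = -asin(C1*exp(-8*x))/2 + pi/2
 h(x) = asin(C1*exp(-8*x))/2


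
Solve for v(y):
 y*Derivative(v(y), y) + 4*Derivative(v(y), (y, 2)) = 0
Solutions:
 v(y) = C1 + C2*erf(sqrt(2)*y/4)


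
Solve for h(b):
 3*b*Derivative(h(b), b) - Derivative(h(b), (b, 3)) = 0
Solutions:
 h(b) = C1 + Integral(C2*airyai(3^(1/3)*b) + C3*airybi(3^(1/3)*b), b)


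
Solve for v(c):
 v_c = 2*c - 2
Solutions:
 v(c) = C1 + c^2 - 2*c


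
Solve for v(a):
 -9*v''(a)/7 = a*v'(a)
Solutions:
 v(a) = C1 + C2*erf(sqrt(14)*a/6)


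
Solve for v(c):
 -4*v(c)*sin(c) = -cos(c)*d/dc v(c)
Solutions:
 v(c) = C1/cos(c)^4


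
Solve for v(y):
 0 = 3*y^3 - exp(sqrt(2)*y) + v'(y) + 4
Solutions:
 v(y) = C1 - 3*y^4/4 - 4*y + sqrt(2)*exp(sqrt(2)*y)/2


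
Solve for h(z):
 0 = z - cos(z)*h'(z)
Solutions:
 h(z) = C1 + Integral(z/cos(z), z)


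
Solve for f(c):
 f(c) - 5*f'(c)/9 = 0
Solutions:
 f(c) = C1*exp(9*c/5)


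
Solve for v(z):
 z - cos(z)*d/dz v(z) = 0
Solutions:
 v(z) = C1 + Integral(z/cos(z), z)


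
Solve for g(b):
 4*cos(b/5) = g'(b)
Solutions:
 g(b) = C1 + 20*sin(b/5)


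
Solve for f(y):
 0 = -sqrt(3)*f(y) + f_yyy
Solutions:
 f(y) = C3*exp(3^(1/6)*y) + (C1*sin(3^(2/3)*y/2) + C2*cos(3^(2/3)*y/2))*exp(-3^(1/6)*y/2)


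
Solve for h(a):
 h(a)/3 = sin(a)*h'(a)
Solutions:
 h(a) = C1*(cos(a) - 1)^(1/6)/(cos(a) + 1)^(1/6)


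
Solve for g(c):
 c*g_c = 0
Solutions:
 g(c) = C1


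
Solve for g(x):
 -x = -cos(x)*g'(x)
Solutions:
 g(x) = C1 + Integral(x/cos(x), x)


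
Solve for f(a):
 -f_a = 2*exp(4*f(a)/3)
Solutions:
 f(a) = 3*log(-(1/(C1 + 8*a))^(1/4)) + 3*log(3)/4
 f(a) = 3*log(1/(C1 + 8*a))/4 + 3*log(3)/4
 f(a) = 3*log(-I*(1/(C1 + 8*a))^(1/4)) + 3*log(3)/4
 f(a) = 3*log(I*(1/(C1 + 8*a))^(1/4)) + 3*log(3)/4


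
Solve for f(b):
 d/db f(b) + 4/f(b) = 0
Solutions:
 f(b) = -sqrt(C1 - 8*b)
 f(b) = sqrt(C1 - 8*b)


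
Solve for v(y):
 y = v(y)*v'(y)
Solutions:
 v(y) = -sqrt(C1 + y^2)
 v(y) = sqrt(C1 + y^2)


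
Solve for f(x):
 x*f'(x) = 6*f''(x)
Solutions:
 f(x) = C1 + C2*erfi(sqrt(3)*x/6)


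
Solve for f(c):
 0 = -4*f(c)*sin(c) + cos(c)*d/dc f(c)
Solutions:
 f(c) = C1/cos(c)^4


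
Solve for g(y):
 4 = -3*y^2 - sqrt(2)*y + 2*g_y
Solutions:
 g(y) = C1 + y^3/2 + sqrt(2)*y^2/4 + 2*y


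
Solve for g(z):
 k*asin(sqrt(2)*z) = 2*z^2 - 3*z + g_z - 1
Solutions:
 g(z) = C1 + k*(z*asin(sqrt(2)*z) + sqrt(2)*sqrt(1 - 2*z^2)/2) - 2*z^3/3 + 3*z^2/2 + z


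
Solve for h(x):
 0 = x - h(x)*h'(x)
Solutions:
 h(x) = -sqrt(C1 + x^2)
 h(x) = sqrt(C1 + x^2)


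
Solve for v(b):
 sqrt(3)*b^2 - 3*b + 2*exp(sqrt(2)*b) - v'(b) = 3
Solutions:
 v(b) = C1 + sqrt(3)*b^3/3 - 3*b^2/2 - 3*b + sqrt(2)*exp(sqrt(2)*b)


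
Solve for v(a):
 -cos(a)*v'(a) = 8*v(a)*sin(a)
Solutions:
 v(a) = C1*cos(a)^8


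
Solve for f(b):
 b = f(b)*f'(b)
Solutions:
 f(b) = -sqrt(C1 + b^2)
 f(b) = sqrt(C1 + b^2)


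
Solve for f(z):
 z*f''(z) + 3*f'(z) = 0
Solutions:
 f(z) = C1 + C2/z^2


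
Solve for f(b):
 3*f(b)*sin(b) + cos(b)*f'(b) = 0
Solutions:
 f(b) = C1*cos(b)^3


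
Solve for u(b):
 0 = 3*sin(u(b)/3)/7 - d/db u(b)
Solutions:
 -3*b/7 + 3*log(cos(u(b)/3) - 1)/2 - 3*log(cos(u(b)/3) + 1)/2 = C1


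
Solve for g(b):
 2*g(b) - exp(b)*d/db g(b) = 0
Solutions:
 g(b) = C1*exp(-2*exp(-b))


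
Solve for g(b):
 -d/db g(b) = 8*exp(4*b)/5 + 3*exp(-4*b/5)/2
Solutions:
 g(b) = C1 - 2*exp(4*b)/5 + 15*exp(-4*b/5)/8


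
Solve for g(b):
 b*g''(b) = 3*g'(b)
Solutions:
 g(b) = C1 + C2*b^4


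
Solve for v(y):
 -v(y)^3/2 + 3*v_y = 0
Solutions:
 v(y) = -sqrt(3)*sqrt(-1/(C1 + y))
 v(y) = sqrt(3)*sqrt(-1/(C1 + y))


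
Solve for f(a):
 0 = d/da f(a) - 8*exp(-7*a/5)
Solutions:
 f(a) = C1 - 40*exp(-7*a/5)/7


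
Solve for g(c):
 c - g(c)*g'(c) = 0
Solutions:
 g(c) = -sqrt(C1 + c^2)
 g(c) = sqrt(C1 + c^2)


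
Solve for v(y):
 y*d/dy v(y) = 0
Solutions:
 v(y) = C1


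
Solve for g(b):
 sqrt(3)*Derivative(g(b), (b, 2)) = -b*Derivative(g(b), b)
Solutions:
 g(b) = C1 + C2*erf(sqrt(2)*3^(3/4)*b/6)


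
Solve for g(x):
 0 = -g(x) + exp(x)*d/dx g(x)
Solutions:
 g(x) = C1*exp(-exp(-x))


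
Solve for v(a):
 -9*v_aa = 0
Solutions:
 v(a) = C1 + C2*a


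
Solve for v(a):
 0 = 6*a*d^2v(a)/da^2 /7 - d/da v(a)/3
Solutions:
 v(a) = C1 + C2*a^(25/18)


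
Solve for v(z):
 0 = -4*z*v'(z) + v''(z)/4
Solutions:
 v(z) = C1 + C2*erfi(2*sqrt(2)*z)


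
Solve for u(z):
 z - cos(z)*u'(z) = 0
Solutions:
 u(z) = C1 + Integral(z/cos(z), z)


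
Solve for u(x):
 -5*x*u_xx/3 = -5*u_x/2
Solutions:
 u(x) = C1 + C2*x^(5/2)


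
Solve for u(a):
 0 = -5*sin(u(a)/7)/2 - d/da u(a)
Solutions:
 5*a/2 + 7*log(cos(u(a)/7) - 1)/2 - 7*log(cos(u(a)/7) + 1)/2 = C1


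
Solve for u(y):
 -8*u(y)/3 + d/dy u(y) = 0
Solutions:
 u(y) = C1*exp(8*y/3)


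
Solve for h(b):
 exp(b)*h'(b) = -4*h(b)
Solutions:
 h(b) = C1*exp(4*exp(-b))


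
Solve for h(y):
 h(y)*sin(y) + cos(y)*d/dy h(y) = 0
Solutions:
 h(y) = C1*cos(y)


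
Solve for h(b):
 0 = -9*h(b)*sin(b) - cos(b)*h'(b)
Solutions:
 h(b) = C1*cos(b)^9


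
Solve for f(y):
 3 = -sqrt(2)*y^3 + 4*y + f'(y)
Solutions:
 f(y) = C1 + sqrt(2)*y^4/4 - 2*y^2 + 3*y


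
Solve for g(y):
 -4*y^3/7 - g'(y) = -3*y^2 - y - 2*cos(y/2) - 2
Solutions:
 g(y) = C1 - y^4/7 + y^3 + y^2/2 + 2*y + 4*sin(y/2)


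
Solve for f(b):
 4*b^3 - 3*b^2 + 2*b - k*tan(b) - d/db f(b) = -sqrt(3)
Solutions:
 f(b) = C1 + b^4 - b^3 + b^2 + sqrt(3)*b + k*log(cos(b))


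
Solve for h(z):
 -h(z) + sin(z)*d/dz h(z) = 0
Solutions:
 h(z) = C1*sqrt(cos(z) - 1)/sqrt(cos(z) + 1)


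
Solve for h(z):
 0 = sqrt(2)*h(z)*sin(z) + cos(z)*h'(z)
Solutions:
 h(z) = C1*cos(z)^(sqrt(2))


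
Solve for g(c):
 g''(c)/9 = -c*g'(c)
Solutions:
 g(c) = C1 + C2*erf(3*sqrt(2)*c/2)


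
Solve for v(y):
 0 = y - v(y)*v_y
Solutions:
 v(y) = -sqrt(C1 + y^2)
 v(y) = sqrt(C1 + y^2)


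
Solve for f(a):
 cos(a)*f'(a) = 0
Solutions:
 f(a) = C1


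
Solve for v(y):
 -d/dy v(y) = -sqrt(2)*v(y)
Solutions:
 v(y) = C1*exp(sqrt(2)*y)


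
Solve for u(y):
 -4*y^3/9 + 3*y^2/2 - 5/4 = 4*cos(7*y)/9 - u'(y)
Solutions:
 u(y) = C1 + y^4/9 - y^3/2 + 5*y/4 + 4*sin(7*y)/63


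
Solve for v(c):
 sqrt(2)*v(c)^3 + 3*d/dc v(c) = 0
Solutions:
 v(c) = -sqrt(6)*sqrt(-1/(C1 - sqrt(2)*c))/2
 v(c) = sqrt(6)*sqrt(-1/(C1 - sqrt(2)*c))/2


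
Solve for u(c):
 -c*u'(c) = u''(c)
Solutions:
 u(c) = C1 + C2*erf(sqrt(2)*c/2)


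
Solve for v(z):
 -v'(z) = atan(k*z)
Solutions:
 v(z) = C1 - Piecewise((z*atan(k*z) - log(k^2*z^2 + 1)/(2*k), Ne(k, 0)), (0, True))


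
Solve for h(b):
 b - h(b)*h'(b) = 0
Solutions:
 h(b) = -sqrt(C1 + b^2)
 h(b) = sqrt(C1 + b^2)


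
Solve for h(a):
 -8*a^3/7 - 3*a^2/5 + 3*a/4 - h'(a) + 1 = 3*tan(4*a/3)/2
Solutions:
 h(a) = C1 - 2*a^4/7 - a^3/5 + 3*a^2/8 + a + 9*log(cos(4*a/3))/8


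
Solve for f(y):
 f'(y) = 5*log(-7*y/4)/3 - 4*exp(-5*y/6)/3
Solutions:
 f(y) = C1 + 5*y*log(-y)/3 + 5*y*(-2*log(2) - 1 + log(7))/3 + 8*exp(-5*y/6)/5


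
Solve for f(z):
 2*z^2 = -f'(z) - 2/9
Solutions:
 f(z) = C1 - 2*z^3/3 - 2*z/9


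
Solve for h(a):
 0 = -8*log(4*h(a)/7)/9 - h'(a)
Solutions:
 9*Integral(1/(log(_y) - log(7) + 2*log(2)), (_y, h(a)))/8 = C1 - a


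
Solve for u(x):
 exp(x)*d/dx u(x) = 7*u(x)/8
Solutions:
 u(x) = C1*exp(-7*exp(-x)/8)


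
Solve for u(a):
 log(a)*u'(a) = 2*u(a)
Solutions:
 u(a) = C1*exp(2*li(a))


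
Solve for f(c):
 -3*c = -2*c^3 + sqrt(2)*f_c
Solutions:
 f(c) = C1 + sqrt(2)*c^4/4 - 3*sqrt(2)*c^2/4


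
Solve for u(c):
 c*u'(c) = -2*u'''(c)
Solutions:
 u(c) = C1 + Integral(C2*airyai(-2^(2/3)*c/2) + C3*airybi(-2^(2/3)*c/2), c)


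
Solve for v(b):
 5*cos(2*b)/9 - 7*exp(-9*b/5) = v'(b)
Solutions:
 v(b) = C1 + 5*sin(2*b)/18 + 35*exp(-9*b/5)/9


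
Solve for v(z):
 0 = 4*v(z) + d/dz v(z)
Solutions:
 v(z) = C1*exp(-4*z)


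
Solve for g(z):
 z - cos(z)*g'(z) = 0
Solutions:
 g(z) = C1 + Integral(z/cos(z), z)


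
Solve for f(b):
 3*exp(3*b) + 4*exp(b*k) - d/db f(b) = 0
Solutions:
 f(b) = C1 + exp(3*b) + 4*exp(b*k)/k


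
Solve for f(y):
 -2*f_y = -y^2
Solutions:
 f(y) = C1 + y^3/6


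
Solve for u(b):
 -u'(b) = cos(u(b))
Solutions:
 u(b) = pi - asin((C1 + exp(2*b))/(C1 - exp(2*b)))
 u(b) = asin((C1 + exp(2*b))/(C1 - exp(2*b)))


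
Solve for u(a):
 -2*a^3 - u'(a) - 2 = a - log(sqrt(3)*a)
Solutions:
 u(a) = C1 - a^4/2 - a^2/2 + a*log(a) - 3*a + a*log(3)/2


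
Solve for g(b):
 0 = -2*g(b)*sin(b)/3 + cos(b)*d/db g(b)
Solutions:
 g(b) = C1/cos(b)^(2/3)


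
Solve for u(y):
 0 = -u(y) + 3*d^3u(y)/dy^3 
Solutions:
 u(y) = C3*exp(3^(2/3)*y/3) + (C1*sin(3^(1/6)*y/2) + C2*cos(3^(1/6)*y/2))*exp(-3^(2/3)*y/6)


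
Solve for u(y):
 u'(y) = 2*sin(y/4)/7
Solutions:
 u(y) = C1 - 8*cos(y/4)/7


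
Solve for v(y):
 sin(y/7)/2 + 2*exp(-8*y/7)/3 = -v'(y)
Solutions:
 v(y) = C1 + 7*cos(y/7)/2 + 7*exp(-8*y/7)/12


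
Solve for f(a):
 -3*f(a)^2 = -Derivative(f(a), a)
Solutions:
 f(a) = -1/(C1 + 3*a)


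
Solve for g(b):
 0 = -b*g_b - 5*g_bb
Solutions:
 g(b) = C1 + C2*erf(sqrt(10)*b/10)


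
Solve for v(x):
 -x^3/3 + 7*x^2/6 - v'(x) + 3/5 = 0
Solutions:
 v(x) = C1 - x^4/12 + 7*x^3/18 + 3*x/5


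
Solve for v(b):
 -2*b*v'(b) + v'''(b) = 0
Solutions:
 v(b) = C1 + Integral(C2*airyai(2^(1/3)*b) + C3*airybi(2^(1/3)*b), b)


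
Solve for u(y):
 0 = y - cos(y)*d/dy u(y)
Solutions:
 u(y) = C1 + Integral(y/cos(y), y)


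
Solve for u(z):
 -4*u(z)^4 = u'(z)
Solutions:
 u(z) = (-3^(2/3) - 3*3^(1/6)*I)*(1/(C1 + 4*z))^(1/3)/6
 u(z) = (-3^(2/3) + 3*3^(1/6)*I)*(1/(C1 + 4*z))^(1/3)/6
 u(z) = (1/(C1 + 12*z))^(1/3)


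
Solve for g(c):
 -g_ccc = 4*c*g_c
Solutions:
 g(c) = C1 + Integral(C2*airyai(-2^(2/3)*c) + C3*airybi(-2^(2/3)*c), c)


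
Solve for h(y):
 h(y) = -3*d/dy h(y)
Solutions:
 h(y) = C1*exp(-y/3)


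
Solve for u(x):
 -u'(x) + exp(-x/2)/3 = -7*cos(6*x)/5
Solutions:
 u(x) = C1 + 7*sin(6*x)/30 - 2*exp(-x/2)/3


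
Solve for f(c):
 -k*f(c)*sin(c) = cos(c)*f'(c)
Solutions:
 f(c) = C1*exp(k*log(cos(c)))


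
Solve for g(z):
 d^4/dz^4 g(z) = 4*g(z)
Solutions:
 g(z) = C1*exp(-sqrt(2)*z) + C2*exp(sqrt(2)*z) + C3*sin(sqrt(2)*z) + C4*cos(sqrt(2)*z)


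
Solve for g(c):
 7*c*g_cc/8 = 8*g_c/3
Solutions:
 g(c) = C1 + C2*c^(85/21)


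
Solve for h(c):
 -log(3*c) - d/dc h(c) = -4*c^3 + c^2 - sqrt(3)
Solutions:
 h(c) = C1 + c^4 - c^3/3 - c*log(c) - c*log(3) + c + sqrt(3)*c


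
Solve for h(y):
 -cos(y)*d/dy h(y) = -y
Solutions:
 h(y) = C1 + Integral(y/cos(y), y)


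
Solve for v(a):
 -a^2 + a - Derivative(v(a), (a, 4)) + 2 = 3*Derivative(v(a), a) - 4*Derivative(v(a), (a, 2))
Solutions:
 v(a) = C1 + C2*exp(a) + C3*exp(a*(-1 + sqrt(13))/2) + C4*exp(-a*(1 + sqrt(13))/2) - a^3/9 - 5*a^2/18 - 2*a/27


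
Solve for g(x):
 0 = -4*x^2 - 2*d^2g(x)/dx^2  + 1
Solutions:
 g(x) = C1 + C2*x - x^4/6 + x^2/4


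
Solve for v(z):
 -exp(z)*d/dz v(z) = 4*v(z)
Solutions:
 v(z) = C1*exp(4*exp(-z))


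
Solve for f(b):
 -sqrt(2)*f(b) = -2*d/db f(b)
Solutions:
 f(b) = C1*exp(sqrt(2)*b/2)


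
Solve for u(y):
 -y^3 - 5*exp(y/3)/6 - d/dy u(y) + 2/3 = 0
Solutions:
 u(y) = C1 - y^4/4 + 2*y/3 - 5*exp(y/3)/2


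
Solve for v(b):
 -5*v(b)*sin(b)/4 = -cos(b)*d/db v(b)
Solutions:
 v(b) = C1/cos(b)^(5/4)


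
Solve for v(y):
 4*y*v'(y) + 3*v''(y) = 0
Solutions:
 v(y) = C1 + C2*erf(sqrt(6)*y/3)


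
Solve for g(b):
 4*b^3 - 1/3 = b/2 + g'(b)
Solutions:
 g(b) = C1 + b^4 - b^2/4 - b/3


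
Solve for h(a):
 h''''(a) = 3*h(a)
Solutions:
 h(a) = C1*exp(-3^(1/4)*a) + C2*exp(3^(1/4)*a) + C3*sin(3^(1/4)*a) + C4*cos(3^(1/4)*a)


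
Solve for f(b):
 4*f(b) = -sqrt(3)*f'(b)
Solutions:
 f(b) = C1*exp(-4*sqrt(3)*b/3)


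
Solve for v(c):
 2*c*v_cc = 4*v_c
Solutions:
 v(c) = C1 + C2*c^3


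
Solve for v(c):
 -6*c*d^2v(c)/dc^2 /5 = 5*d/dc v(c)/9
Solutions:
 v(c) = C1 + C2*c^(29/54)


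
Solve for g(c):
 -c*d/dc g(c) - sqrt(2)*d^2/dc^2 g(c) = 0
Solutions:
 g(c) = C1 + C2*erf(2^(1/4)*c/2)


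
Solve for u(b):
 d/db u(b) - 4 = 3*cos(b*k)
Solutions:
 u(b) = C1 + 4*b + 3*sin(b*k)/k


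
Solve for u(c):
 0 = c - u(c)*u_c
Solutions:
 u(c) = -sqrt(C1 + c^2)
 u(c) = sqrt(C1 + c^2)


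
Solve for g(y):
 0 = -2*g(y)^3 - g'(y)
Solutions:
 g(y) = -sqrt(2)*sqrt(-1/(C1 - 2*y))/2
 g(y) = sqrt(2)*sqrt(-1/(C1 - 2*y))/2


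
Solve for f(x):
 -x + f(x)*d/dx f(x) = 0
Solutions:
 f(x) = -sqrt(C1 + x^2)
 f(x) = sqrt(C1 + x^2)


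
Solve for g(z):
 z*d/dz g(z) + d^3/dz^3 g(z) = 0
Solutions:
 g(z) = C1 + Integral(C2*airyai(-z) + C3*airybi(-z), z)


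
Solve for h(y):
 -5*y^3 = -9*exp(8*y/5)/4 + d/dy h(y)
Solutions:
 h(y) = C1 - 5*y^4/4 + 45*exp(8*y/5)/32


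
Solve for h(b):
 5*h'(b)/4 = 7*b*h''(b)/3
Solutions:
 h(b) = C1 + C2*b^(43/28)


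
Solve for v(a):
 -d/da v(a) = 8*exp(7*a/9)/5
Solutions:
 v(a) = C1 - 72*exp(7*a/9)/35


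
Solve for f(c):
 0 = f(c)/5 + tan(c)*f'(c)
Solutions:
 f(c) = C1/sin(c)^(1/5)


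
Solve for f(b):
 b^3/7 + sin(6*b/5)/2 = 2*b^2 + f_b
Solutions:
 f(b) = C1 + b^4/28 - 2*b^3/3 - 5*cos(6*b/5)/12


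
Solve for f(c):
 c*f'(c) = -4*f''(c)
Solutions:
 f(c) = C1 + C2*erf(sqrt(2)*c/4)


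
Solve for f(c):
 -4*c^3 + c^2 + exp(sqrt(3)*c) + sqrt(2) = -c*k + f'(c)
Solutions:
 f(c) = C1 - c^4 + c^3/3 + c^2*k/2 + sqrt(2)*c + sqrt(3)*exp(sqrt(3)*c)/3


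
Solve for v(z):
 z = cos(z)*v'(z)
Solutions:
 v(z) = C1 + Integral(z/cos(z), z)


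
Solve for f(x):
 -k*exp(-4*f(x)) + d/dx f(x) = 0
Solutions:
 f(x) = log(-I*(C1 + 4*k*x)^(1/4))
 f(x) = log(I*(C1 + 4*k*x)^(1/4))
 f(x) = log(-(C1 + 4*k*x)^(1/4))
 f(x) = log(C1 + 4*k*x)/4


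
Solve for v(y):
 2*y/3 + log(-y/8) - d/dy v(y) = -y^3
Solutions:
 v(y) = C1 + y^4/4 + y^2/3 + y*log(-y) + y*(-3*log(2) - 1)


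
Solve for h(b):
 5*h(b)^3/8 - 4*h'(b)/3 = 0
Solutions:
 h(b) = -4*sqrt(-1/(C1 + 15*b))
 h(b) = 4*sqrt(-1/(C1 + 15*b))
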